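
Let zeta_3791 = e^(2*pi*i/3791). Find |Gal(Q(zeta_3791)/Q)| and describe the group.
|Gal(Q(zeta_3791)/Q)| = phi(3791) = 3552; group ≅ (Z/3791Z)^* ≅ Z/16Z × Z/222Z

The n-th cyclotomic polynomial Φ_3791(x) is the minimal polynomial of zeta_3791 over Q and has degree phi(3791) = 3552. So Q(zeta_3791) is a degree-3552 Galois extension with Galois group (Z/3791Z)^*. By CRT, (Z/3791Z)^* ≅ (Z/17Z)^* × (Z/223Z)^*. Each prime-power unit group is (Z/17Z)^* ≅ Z/16Z; (Z/223Z)^* ≅ Z/222Z. Hence Gal(Q(zeta_3791)/Q) ≅ Z/16Z × Z/222Z.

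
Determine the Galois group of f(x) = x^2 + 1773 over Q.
Gal(K/Q) = Z/2Z (cyclic of order 2)

x^2 + 1773 is irreducible over Q since -1773 is not a rational square. The splitting field Q(sqrt(-1773)) has degree 2 over Q, and its unique nontrivial automorphism is sqrt(-1773) ↦ -sqrt(-1773). Hence Gal(Q(sqrt(-1773))/Q) = Z/2Z.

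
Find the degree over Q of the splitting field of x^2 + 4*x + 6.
[K:Q] = 2

The discriminant of x^2 + (4)*x + (6) is b^2 - 4c = 16 - (24) = -8. Since -8 is not a perfect square in Q, the polynomial is irreducible over Q. Its two roots generate a degree-2 extension, so [K:Q] = 2.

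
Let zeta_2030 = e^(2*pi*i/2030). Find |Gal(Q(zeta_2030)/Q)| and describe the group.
|Gal(Q(zeta_2030)/Q)| = phi(2030) = 672; group ≅ (Z/2030Z)^* ≅ Z/4Z × Z/6Z × Z/28Z

The n-th cyclotomic polynomial Φ_2030(x) is the minimal polynomial of zeta_2030 over Q and has degree phi(2030) = 672. So Q(zeta_2030) is a degree-672 Galois extension with Galois group (Z/2030Z)^*. By CRT, (Z/2030Z)^* ≅ (Z/2Z)^* × (Z/5Z)^* × (Z/7Z)^* × (Z/29Z)^*. Each prime-power unit group is (Z/2Z)^* ≅ trivial group (order 1); (Z/5Z)^* ≅ Z/4Z; (Z/7Z)^* ≅ Z/6Z; (Z/29Z)^* ≅ Z/28Z. Hence Gal(Q(zeta_2030)/Q) ≅ Z/4Z × Z/6Z × Z/28Z.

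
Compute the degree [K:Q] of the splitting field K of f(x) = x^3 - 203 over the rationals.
[K:Q] = 6

x^3 - 203 has one real root r = 203^(1/3) and two complex roots r*zeta_3, r*zeta_3^2 where zeta_3 = e^(2*pi*i/3). The splitting field is Q(r, zeta_3). [Q(r):Q] = 3 and [Q(zeta_3):Q] = 2 with gcd = 1, so [Q(r, zeta_3):Q] = 3 * 2 = 6.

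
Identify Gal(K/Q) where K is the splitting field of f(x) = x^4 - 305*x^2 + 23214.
Gal(K/Q) = V_4 (Klein four-group, Z/2Z × Z/2Z)

f factors as (x^2 - 159)(x^2 - 146), so the splitting field is K = Q(sqrt(159), sqrt(146)). The elements 159, 146, 23214 are all non-squares in Q, so sqrt(159) and sqrt(146) generate independent quadratic extensions. Thus [K:Q] = 4 and Gal(K/Q) is generated by the two order-2 automorphisms sqrt(159) ↦ -sqrt(159) and sqrt(146) ↦ -sqrt(146), giving V_4.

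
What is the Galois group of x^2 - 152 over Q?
Gal(K/Q) = Z/2Z (cyclic of order 2)

x^2 - 152 is irreducible over Q since 152 is not a rational square. The splitting field Q(sqrt(152)) has degree 2 over Q, and its unique nontrivial automorphism is sqrt(152) ↦ -sqrt(152). Hence Gal(Q(sqrt(152))/Q) = Z/2Z.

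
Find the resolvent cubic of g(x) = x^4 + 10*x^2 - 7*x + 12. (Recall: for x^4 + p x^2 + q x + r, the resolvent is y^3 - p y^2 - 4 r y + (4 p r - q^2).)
h(y) = y^3 - 10*y^2 - 48*y + 431

Identify coefficients: p = 10, q = -7, r = 12.
Plug into h(y) = y^3 - p y^2 - 4 r y + (4 p r - q^2):
  h(y) = y^3 - (10) y^2 - 4*(12) y + (4*(10)*(12) - (-7)^2)
       = y^3 + (-10) y^2 + (-48) y + (431).
Simplifying: h(y) = y^3 - 10*y^2 - 48*y + 431.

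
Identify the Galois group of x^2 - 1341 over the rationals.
Gal(K/Q) = Z/2Z (cyclic of order 2)

x^2 - 1341 is irreducible over Q since 1341 is not a rational square. The splitting field Q(sqrt(1341)) has degree 2 over Q, and its unique nontrivial automorphism is sqrt(1341) ↦ -sqrt(1341). Hence Gal(Q(sqrt(1341))/Q) = Z/2Z.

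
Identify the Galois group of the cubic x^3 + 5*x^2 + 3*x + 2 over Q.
Gal(K/Q) = S_3 (symmetric group of order 6)

Compute the discriminant of x^3 + (5)*x^2 + (3)*x + (2): Δ = -451. Since Δ is not a rational square, the Galois group is not contained in A_3; it must be the full S_3 (irreducibility of the cubic rules out anything smaller).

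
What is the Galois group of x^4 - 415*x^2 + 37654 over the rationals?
Gal(K/Q) = V_4 (Klein four-group, Z/2Z × Z/2Z)

f factors as (x^2 - 281)(x^2 - 134), so the splitting field is K = Q(sqrt(281), sqrt(134)). The elements 281, 134, 37654 are all non-squares in Q, so sqrt(281) and sqrt(134) generate independent quadratic extensions. Thus [K:Q] = 4 and Gal(K/Q) is generated by the two order-2 automorphisms sqrt(281) ↦ -sqrt(281) and sqrt(134) ↦ -sqrt(134), giving V_4.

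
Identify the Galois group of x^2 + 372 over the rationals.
Gal(K/Q) = Z/2Z (cyclic of order 2)

x^2 + 372 is irreducible over Q since -372 is not a rational square. The splitting field Q(sqrt(-372)) has degree 2 over Q, and its unique nontrivial automorphism is sqrt(-372) ↦ -sqrt(-372). Hence Gal(Q(sqrt(-372))/Q) = Z/2Z.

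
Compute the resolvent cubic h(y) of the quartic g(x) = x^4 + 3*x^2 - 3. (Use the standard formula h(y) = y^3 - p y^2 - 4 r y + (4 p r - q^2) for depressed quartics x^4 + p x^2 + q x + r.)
h(y) = y^3 - 3*y^2 + 12*y - 36

Identify coefficients: p = 3, q = 0, r = -3.
Plug into h(y) = y^3 - p y^2 - 4 r y + (4 p r - q^2):
  h(y) = y^3 - (3) y^2 - 4*(-3) y + (4*(3)*(-3) - (0)^2)
       = y^3 + (-3) y^2 + (12) y + (-36).
Simplifying: h(y) = y^3 - 3*y^2 + 12*y - 36.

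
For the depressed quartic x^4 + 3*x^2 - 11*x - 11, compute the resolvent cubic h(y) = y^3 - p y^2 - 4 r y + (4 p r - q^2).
h(y) = y^3 - 3*y^2 + 44*y - 253

Identify coefficients: p = 3, q = -11, r = -11.
Plug into h(y) = y^3 - p y^2 - 4 r y + (4 p r - q^2):
  h(y) = y^3 - (3) y^2 - 4*(-11) y + (4*(3)*(-11) - (-11)^2)
       = y^3 + (-3) y^2 + (44) y + (-253).
Simplifying: h(y) = y^3 - 3*y^2 + 44*y - 253.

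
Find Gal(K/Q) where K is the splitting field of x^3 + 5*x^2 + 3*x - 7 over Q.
Gal(K/Q) = S_3 (symmetric group of order 6)

Compute the discriminant of x^3 + (5)*x^2 + (3)*x + (-7): Δ = 404. Since Δ is not a rational square, the Galois group is not contained in A_3; it must be the full S_3 (irreducibility of the cubic rules out anything smaller).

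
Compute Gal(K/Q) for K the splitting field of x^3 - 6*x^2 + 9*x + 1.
Gal(K/Q) = S_3 (symmetric group of order 6)

Compute the discriminant of x^3 + (-6)*x^2 + (9)*x + (1): Δ = -135. Since Δ is not a rational square, the Galois group is not contained in A_3; it must be the full S_3 (irreducibility of the cubic rules out anything smaller).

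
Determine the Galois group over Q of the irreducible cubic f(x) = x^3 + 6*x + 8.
Gal(K/Q) = S_3 (symmetric group of order 6)

Compute the discriminant of x^3 + (0)*x^2 + (6)*x + (8): Δ = -2592. Since Δ is not a rational square, the Galois group is not contained in A_3; it must be the full S_3 (irreducibility of the cubic rules out anything smaller).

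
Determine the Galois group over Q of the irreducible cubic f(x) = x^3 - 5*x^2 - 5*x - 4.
Gal(K/Q) = S_3 (symmetric group of order 6)

Compute the discriminant of x^3 + (-5)*x^2 + (-5)*x + (-4): Δ = -3107. Since Δ is not a rational square, the Galois group is not contained in A_3; it must be the full S_3 (irreducibility of the cubic rules out anything smaller).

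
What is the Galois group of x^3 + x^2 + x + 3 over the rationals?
Gal(K/Q) = S_3 (symmetric group of order 6)

Compute the discriminant of x^3 + (1)*x^2 + (1)*x + (3): Δ = -204. Since Δ is not a rational square, the Galois group is not contained in A_3; it must be the full S_3 (irreducibility of the cubic rules out anything smaller).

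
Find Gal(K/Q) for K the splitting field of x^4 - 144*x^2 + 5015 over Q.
Gal(K/Q) = V_4 (Klein four-group, Z/2Z × Z/2Z)

f factors as (x^2 - 59)(x^2 - 85), so the splitting field is K = Q(sqrt(59), sqrt(85)). The elements 59, 85, 5015 are all non-squares in Q, so sqrt(59) and sqrt(85) generate independent quadratic extensions. Thus [K:Q] = 4 and Gal(K/Q) is generated by the two order-2 automorphisms sqrt(59) ↦ -sqrt(59) and sqrt(85) ↦ -sqrt(85), giving V_4.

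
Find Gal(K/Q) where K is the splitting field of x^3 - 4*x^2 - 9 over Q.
Gal(K/Q) = S_3 (symmetric group of order 6)

Compute the discriminant of x^3 + (-4)*x^2 + (0)*x + (-9): Δ = -4491. Since Δ is not a rational square, the Galois group is not contained in A_3; it must be the full S_3 (irreducibility of the cubic rules out anything smaller).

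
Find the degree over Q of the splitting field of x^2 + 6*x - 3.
[K:Q] = 2

The discriminant of x^2 + (6)*x + (-3) is b^2 - 4c = 36 - (-12) = 48. Since 48 is not a perfect square in Q, the polynomial is irreducible over Q. Its two roots generate a degree-2 extension, so [K:Q] = 2.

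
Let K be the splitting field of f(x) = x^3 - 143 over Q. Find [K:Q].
[K:Q] = 6

x^3 - 143 has one real root r = 143^(1/3) and two complex roots r*zeta_3, r*zeta_3^2 where zeta_3 = e^(2*pi*i/3). The splitting field is Q(r, zeta_3). [Q(r):Q] = 3 and [Q(zeta_3):Q] = 2 with gcd = 1, so [Q(r, zeta_3):Q] = 3 * 2 = 6.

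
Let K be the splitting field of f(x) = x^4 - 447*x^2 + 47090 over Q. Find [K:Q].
[K:Q] = 4

f factors as (x^2 - 277)(x^2 - 170); the splitting field is K = Q(sqrt(277), sqrt(170)). Since 277, 170, and 47090 are all non-squares in Q, the three subfields Q(sqrt(277)), Q(sqrt(170)), Q(sqrt(47090)) are distinct degree-2 extensions, so [K:Q] = 4 (Klein four Galois group).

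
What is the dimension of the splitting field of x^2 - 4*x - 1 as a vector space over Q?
[K:Q] = 2

The discriminant of x^2 + (-4)*x + (-1) is b^2 - 4c = 16 - (-4) = 20. Since 20 is not a perfect square in Q, the polynomial is irreducible over Q. Its two roots generate a degree-2 extension, so [K:Q] = 2.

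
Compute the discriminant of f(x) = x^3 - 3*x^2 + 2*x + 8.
Δ = -1724

For x^3 + a x^2 + b x + c the discriminant is Δ = 18 a b c - 4 a^3 c + a^2 b^2 - 4 b^3 - 27 c^2.
Plug a = -3, b = 2, c = 8:
  18*(-3)*(2)*(8) - 4*(-3)^3*(8) + (-3)^2*(2)^2 - 4*(2)^3 - 27*(8)^2
  = -864 + (864) + 36 + (-32) + (-1728)
  = -1724.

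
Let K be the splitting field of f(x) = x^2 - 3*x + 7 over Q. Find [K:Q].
[K:Q] = 2

The discriminant of x^2 + (-3)*x + (7) is b^2 - 4c = 9 - (28) = -19. Since -19 is not a perfect square in Q, the polynomial is irreducible over Q. Its two roots generate a degree-2 extension, so [K:Q] = 2.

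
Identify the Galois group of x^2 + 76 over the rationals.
Gal(K/Q) = Z/2Z (cyclic of order 2)

x^2 + 76 is irreducible over Q since -76 is not a rational square. The splitting field Q(sqrt(-76)) has degree 2 over Q, and its unique nontrivial automorphism is sqrt(-76) ↦ -sqrt(-76). Hence Gal(Q(sqrt(-76))/Q) = Z/2Z.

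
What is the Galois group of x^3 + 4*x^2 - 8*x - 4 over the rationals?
Gal(K/Q) = S_3 (symmetric group of order 6)

Compute the discriminant of x^3 + (4)*x^2 + (-8)*x + (-4): Δ = 5968. Since Δ is not a rational square, the Galois group is not contained in A_3; it must be the full S_3 (irreducibility of the cubic rules out anything smaller).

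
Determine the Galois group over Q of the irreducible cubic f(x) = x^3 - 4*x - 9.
Gal(K/Q) = S_3 (symmetric group of order 6)

Compute the discriminant of x^3 + (0)*x^2 + (-4)*x + (-9): Δ = -1931. Since Δ is not a rational square, the Galois group is not contained in A_3; it must be the full S_3 (irreducibility of the cubic rules out anything smaller).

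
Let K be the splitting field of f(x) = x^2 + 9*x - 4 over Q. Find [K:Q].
[K:Q] = 2

The discriminant of x^2 + (9)*x + (-4) is b^2 - 4c = 81 - (-16) = 97. Since 97 is not a perfect square in Q, the polynomial is irreducible over Q. Its two roots generate a degree-2 extension, so [K:Q] = 2.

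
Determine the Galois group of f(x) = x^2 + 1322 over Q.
Gal(K/Q) = Z/2Z (cyclic of order 2)

x^2 + 1322 is irreducible over Q since -1322 is not a rational square. The splitting field Q(sqrt(-1322)) has degree 2 over Q, and its unique nontrivial automorphism is sqrt(-1322) ↦ -sqrt(-1322). Hence Gal(Q(sqrt(-1322))/Q) = Z/2Z.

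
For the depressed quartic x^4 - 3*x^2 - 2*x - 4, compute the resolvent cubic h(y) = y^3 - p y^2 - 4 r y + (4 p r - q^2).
h(y) = y^3 + 3*y^2 + 16*y + 44

Identify coefficients: p = -3, q = -2, r = -4.
Plug into h(y) = y^3 - p y^2 - 4 r y + (4 p r - q^2):
  h(y) = y^3 - (-3) y^2 - 4*(-4) y + (4*(-3)*(-4) - (-2)^2)
       = y^3 + (3) y^2 + (16) y + (44).
Simplifying: h(y) = y^3 + 3*y^2 + 16*y + 44.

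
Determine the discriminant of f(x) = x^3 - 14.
Δ = -5292

For a depressed cubic x^3 + p x + q the discriminant is Δ = -4 p^3 - 27 q^2 = -4*(0)^3 - 27*(-14)^2 = 0 - 5292 = -5292.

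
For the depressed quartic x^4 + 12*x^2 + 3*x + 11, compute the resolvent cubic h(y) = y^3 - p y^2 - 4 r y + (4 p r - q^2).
h(y) = y^3 - 12*y^2 - 44*y + 519

Identify coefficients: p = 12, q = 3, r = 11.
Plug into h(y) = y^3 - p y^2 - 4 r y + (4 p r - q^2):
  h(y) = y^3 - (12) y^2 - 4*(11) y + (4*(12)*(11) - (3)^2)
       = y^3 + (-12) y^2 + (-44) y + (519).
Simplifying: h(y) = y^3 - 12*y^2 - 44*y + 519.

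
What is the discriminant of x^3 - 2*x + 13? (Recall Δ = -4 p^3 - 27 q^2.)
Δ = -4531

For a depressed cubic x^3 + p x + q the discriminant is Δ = -4 p^3 - 27 q^2 = -4*(-2)^3 - 27*(13)^2 = 32 - 4563 = -4531.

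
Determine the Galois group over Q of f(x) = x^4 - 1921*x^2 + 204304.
Gal(K/Q) = Z/2Z (cyclic of order 2)

f factors as (x^2 - 113)(x^2 - 1808), so the splitting field is K = Q(sqrt(113), sqrt(1808)). The squarefree part of 113 is 113 and the squarefree part of 1808 is also 113, so sqrt(113) and sqrt(1808) are both rational multiples of sqrt(113). Hence Q(sqrt(113)) = Q(sqrt(1808)) = Q(sqrt(113)), and the splitting field collapses to a single degree-2 extension with Galois group Z/2Z.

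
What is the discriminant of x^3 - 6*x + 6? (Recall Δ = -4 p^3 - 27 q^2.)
Δ = -108

For a depressed cubic x^3 + p x + q the discriminant is Δ = -4 p^3 - 27 q^2 = -4*(-6)^3 - 27*(6)^2 = 864 - 972 = -108.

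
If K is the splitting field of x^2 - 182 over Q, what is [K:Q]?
[K:Q] = 2

The polynomial x^2 - 182 is irreducible over Q since 182 is not a perfect square. Its splitting field is Q(sqrt(182)), which has degree 2 over Q.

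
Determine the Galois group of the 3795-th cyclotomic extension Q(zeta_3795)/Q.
|Gal(Q(zeta_3795)/Q)| = phi(3795) = 1760; group ≅ (Z/3795Z)^* ≅ Z/2Z × Z/4Z × Z/10Z × Z/22Z

The n-th cyclotomic polynomial Φ_3795(x) is the minimal polynomial of zeta_3795 over Q and has degree phi(3795) = 1760. So Q(zeta_3795) is a degree-1760 Galois extension with Galois group (Z/3795Z)^*. By CRT, (Z/3795Z)^* ≅ (Z/3Z)^* × (Z/5Z)^* × (Z/11Z)^* × (Z/23Z)^*. Each prime-power unit group is (Z/3Z)^* ≅ Z/2Z; (Z/5Z)^* ≅ Z/4Z; (Z/11Z)^* ≅ Z/10Z; (Z/23Z)^* ≅ Z/22Z. Hence Gal(Q(zeta_3795)/Q) ≅ Z/2Z × Z/4Z × Z/10Z × Z/22Z.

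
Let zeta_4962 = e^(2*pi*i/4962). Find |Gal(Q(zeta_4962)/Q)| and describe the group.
|Gal(Q(zeta_4962)/Q)| = phi(4962) = 1652; group ≅ (Z/4962Z)^* ≅ Z/2Z × Z/826Z

The n-th cyclotomic polynomial Φ_4962(x) is the minimal polynomial of zeta_4962 over Q and has degree phi(4962) = 1652. So Q(zeta_4962) is a degree-1652 Galois extension with Galois group (Z/4962Z)^*. By CRT, (Z/4962Z)^* ≅ (Z/2Z)^* × (Z/3Z)^* × (Z/827Z)^*. Each prime-power unit group is (Z/2Z)^* ≅ trivial group (order 1); (Z/3Z)^* ≅ Z/2Z; (Z/827Z)^* ≅ Z/826Z. Hence Gal(Q(zeta_4962)/Q) ≅ Z/2Z × Z/826Z.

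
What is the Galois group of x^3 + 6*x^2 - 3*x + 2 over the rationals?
Gal(K/Q) = S_3 (symmetric group of order 6)

Compute the discriminant of x^3 + (6)*x^2 + (-3)*x + (2): Δ = -2052. Since Δ is not a rational square, the Galois group is not contained in A_3; it must be the full S_3 (irreducibility of the cubic rules out anything smaller).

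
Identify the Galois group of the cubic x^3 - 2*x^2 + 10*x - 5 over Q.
Gal(K/Q) = S_3 (symmetric group of order 6)

Compute the discriminant of x^3 + (-2)*x^2 + (10)*x + (-5): Δ = -2635. Since Δ is not a rational square, the Galois group is not contained in A_3; it must be the full S_3 (irreducibility of the cubic rules out anything smaller).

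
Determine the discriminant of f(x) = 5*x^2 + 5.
Δ = -100

For a quadratic a x^2 + b x + c the discriminant is Δ = b^2 - 4ac = (0)^2 - 4*(5)*(5) = 0 - (100) = -100.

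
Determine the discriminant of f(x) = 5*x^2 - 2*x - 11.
Δ = 224

For a quadratic a x^2 + b x + c the discriminant is Δ = b^2 - 4ac = (-2)^2 - 4*(5)*(-11) = 4 - (-220) = 224.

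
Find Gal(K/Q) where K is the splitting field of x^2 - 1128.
Gal(K/Q) = Z/2Z (cyclic of order 2)

x^2 - 1128 is irreducible over Q since 1128 is not a rational square. The splitting field Q(sqrt(1128)) has degree 2 over Q, and its unique nontrivial automorphism is sqrt(1128) ↦ -sqrt(1128). Hence Gal(Q(sqrt(1128))/Q) = Z/2Z.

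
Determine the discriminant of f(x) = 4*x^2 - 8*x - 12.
Δ = 256

For a quadratic a x^2 + b x + c the discriminant is Δ = b^2 - 4ac = (-8)^2 - 4*(4)*(-12) = 64 - (-192) = 256.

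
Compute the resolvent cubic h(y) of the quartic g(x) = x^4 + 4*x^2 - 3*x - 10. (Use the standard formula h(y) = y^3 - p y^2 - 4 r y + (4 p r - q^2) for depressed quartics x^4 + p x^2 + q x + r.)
h(y) = y^3 - 4*y^2 + 40*y - 169

Identify coefficients: p = 4, q = -3, r = -10.
Plug into h(y) = y^3 - p y^2 - 4 r y + (4 p r - q^2):
  h(y) = y^3 - (4) y^2 - 4*(-10) y + (4*(4)*(-10) - (-3)^2)
       = y^3 + (-4) y^2 + (40) y + (-169).
Simplifying: h(y) = y^3 - 4*y^2 + 40*y - 169.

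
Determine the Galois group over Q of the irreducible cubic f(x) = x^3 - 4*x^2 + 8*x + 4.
Gal(K/Q) = S_3 (symmetric group of order 6)

Compute the discriminant of x^3 + (-4)*x^2 + (8)*x + (4): Δ = -2736. Since Δ is not a rational square, the Galois group is not contained in A_3; it must be the full S_3 (irreducibility of the cubic rules out anything smaller).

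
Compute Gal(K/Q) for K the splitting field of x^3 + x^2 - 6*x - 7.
Gal(K/Q) = A_3 (cyclic of order 3)

Compute the discriminant of x^3 + (1)*x^2 + (-6)*x + (-7): Δ = 361. Since Δ is a perfect square (Δ = 19^2), the Galois group is contained in A_3. Irreducibility forces the group to be transitive on three roots, so Gal = A_3.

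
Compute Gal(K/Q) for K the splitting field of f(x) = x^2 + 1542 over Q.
Gal(K/Q) = Z/2Z (cyclic of order 2)

x^2 + 1542 is irreducible over Q since -1542 is not a rational square. The splitting field Q(sqrt(-1542)) has degree 2 over Q, and its unique nontrivial automorphism is sqrt(-1542) ↦ -sqrt(-1542). Hence Gal(Q(sqrt(-1542))/Q) = Z/2Z.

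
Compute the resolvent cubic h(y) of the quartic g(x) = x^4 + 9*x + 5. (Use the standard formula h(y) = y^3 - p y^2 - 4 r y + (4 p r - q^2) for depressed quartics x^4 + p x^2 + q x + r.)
h(y) = y^3 - 20*y - 81

Identify coefficients: p = 0, q = 9, r = 5.
Plug into h(y) = y^3 - p y^2 - 4 r y + (4 p r - q^2):
  h(y) = y^3 - (0) y^2 - 4*(5) y + (4*(0)*(5) - (9)^2)
       = y^3 + (0) y^2 + (-20) y + (-81).
Simplifying: h(y) = y^3 - 20*y - 81.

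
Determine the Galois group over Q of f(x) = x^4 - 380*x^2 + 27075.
Gal(K/Q) = V_4 (Klein four-group, Z/2Z × Z/2Z)

f factors as (x^2 - 285)(x^2 - 95), so the splitting field is K = Q(sqrt(285), sqrt(95)). The elements 285, 95, 27075 are all non-squares in Q, so sqrt(285) and sqrt(95) generate independent quadratic extensions. Thus [K:Q] = 4 and Gal(K/Q) is generated by the two order-2 automorphisms sqrt(285) ↦ -sqrt(285) and sqrt(95) ↦ -sqrt(95), giving V_4.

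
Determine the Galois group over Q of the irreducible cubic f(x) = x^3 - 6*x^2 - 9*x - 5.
Gal(K/Q) = S_3 (symmetric group of order 6)

Compute the discriminant of x^3 + (-6)*x^2 + (-9)*x + (-5): Δ = -4023. Since Δ is not a rational square, the Galois group is not contained in A_3; it must be the full S_3 (irreducibility of the cubic rules out anything smaller).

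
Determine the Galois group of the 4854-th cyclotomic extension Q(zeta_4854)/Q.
|Gal(Q(zeta_4854)/Q)| = phi(4854) = 1616; group ≅ (Z/4854Z)^* ≅ Z/2Z × Z/808Z

The n-th cyclotomic polynomial Φ_4854(x) is the minimal polynomial of zeta_4854 over Q and has degree phi(4854) = 1616. So Q(zeta_4854) is a degree-1616 Galois extension with Galois group (Z/4854Z)^*. By CRT, (Z/4854Z)^* ≅ (Z/2Z)^* × (Z/3Z)^* × (Z/809Z)^*. Each prime-power unit group is (Z/2Z)^* ≅ trivial group (order 1); (Z/3Z)^* ≅ Z/2Z; (Z/809Z)^* ≅ Z/808Z. Hence Gal(Q(zeta_4854)/Q) ≅ Z/2Z × Z/808Z.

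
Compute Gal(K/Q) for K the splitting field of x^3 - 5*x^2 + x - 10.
Gal(K/Q) = S_3 (symmetric group of order 6)

Compute the discriminant of x^3 + (-5)*x^2 + (1)*x + (-10): Δ = -6779. Since Δ is not a rational square, the Galois group is not contained in A_3; it must be the full S_3 (irreducibility of the cubic rules out anything smaller).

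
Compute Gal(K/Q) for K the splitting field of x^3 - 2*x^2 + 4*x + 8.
Gal(K/Q) = S_3 (symmetric group of order 6)

Compute the discriminant of x^3 + (-2)*x^2 + (4)*x + (8): Δ = -2816. Since Δ is not a rational square, the Galois group is not contained in A_3; it must be the full S_3 (irreducibility of the cubic rules out anything smaller).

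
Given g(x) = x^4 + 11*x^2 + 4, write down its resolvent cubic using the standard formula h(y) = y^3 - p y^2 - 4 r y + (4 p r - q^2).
h(y) = y^3 - 11*y^2 - 16*y + 176

Identify coefficients: p = 11, q = 0, r = 4.
Plug into h(y) = y^3 - p y^2 - 4 r y + (4 p r - q^2):
  h(y) = y^3 - (11) y^2 - 4*(4) y + (4*(11)*(4) - (0)^2)
       = y^3 + (-11) y^2 + (-16) y + (176).
Simplifying: h(y) = y^3 - 11*y^2 - 16*y + 176.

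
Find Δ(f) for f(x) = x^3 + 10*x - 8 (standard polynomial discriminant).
Δ = -5728

For a depressed cubic x^3 + p x + q the discriminant is Δ = -4 p^3 - 27 q^2 = -4*(10)^3 - 27*(-8)^2 = -4000 - 1728 = -5728.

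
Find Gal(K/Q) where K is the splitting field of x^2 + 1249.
Gal(K/Q) = Z/2Z (cyclic of order 2)

x^2 + 1249 is irreducible over Q since -1249 is not a rational square. The splitting field Q(sqrt(-1249)) has degree 2 over Q, and its unique nontrivial automorphism is sqrt(-1249) ↦ -sqrt(-1249). Hence Gal(Q(sqrt(-1249))/Q) = Z/2Z.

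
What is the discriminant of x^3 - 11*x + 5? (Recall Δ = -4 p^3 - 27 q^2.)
Δ = 4649

For a depressed cubic x^3 + p x + q the discriminant is Δ = -4 p^3 - 27 q^2 = -4*(-11)^3 - 27*(5)^2 = 5324 - 675 = 4649.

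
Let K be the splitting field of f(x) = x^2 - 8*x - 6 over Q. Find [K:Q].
[K:Q] = 2

The discriminant of x^2 + (-8)*x + (-6) is b^2 - 4c = 64 - (-24) = 88. Since 88 is not a perfect square in Q, the polynomial is irreducible over Q. Its two roots generate a degree-2 extension, so [K:Q] = 2.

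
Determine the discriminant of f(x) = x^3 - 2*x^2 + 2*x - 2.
Δ = -44

For x^3 + a x^2 + b x + c the discriminant is Δ = 18 a b c - 4 a^3 c + a^2 b^2 - 4 b^3 - 27 c^2.
Plug a = -2, b = 2, c = -2:
  18*(-2)*(2)*(-2) - 4*(-2)^3*(-2) + (-2)^2*(2)^2 - 4*(2)^3 - 27*(-2)^2
  = 144 + (-64) + 16 + (-32) + (-108)
  = -44.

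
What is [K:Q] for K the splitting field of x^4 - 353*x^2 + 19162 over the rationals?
[K:Q] = 4

f factors as (x^2 - 286)(x^2 - 67); the splitting field is K = Q(sqrt(286), sqrt(67)). Since 286, 67, and 19162 are all non-squares in Q, the three subfields Q(sqrt(286)), Q(sqrt(67)), Q(sqrt(19162)) are distinct degree-2 extensions, so [K:Q] = 4 (Klein four Galois group).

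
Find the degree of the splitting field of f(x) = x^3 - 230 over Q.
[K:Q] = 6

x^3 - 230 has one real root r = 230^(1/3) and two complex roots r*zeta_3, r*zeta_3^2 where zeta_3 = e^(2*pi*i/3). The splitting field is Q(r, zeta_3). [Q(r):Q] = 3 and [Q(zeta_3):Q] = 2 with gcd = 1, so [Q(r, zeta_3):Q] = 3 * 2 = 6.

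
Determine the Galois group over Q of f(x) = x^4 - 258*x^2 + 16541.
Gal(K/Q) = V_4 (Klein four-group, Z/2Z × Z/2Z)

f factors as (x^2 - 119)(x^2 - 139), so the splitting field is K = Q(sqrt(119), sqrt(139)). The elements 119, 139, 16541 are all non-squares in Q, so sqrt(119) and sqrt(139) generate independent quadratic extensions. Thus [K:Q] = 4 and Gal(K/Q) is generated by the two order-2 automorphisms sqrt(119) ↦ -sqrt(119) and sqrt(139) ↦ -sqrt(139), giving V_4.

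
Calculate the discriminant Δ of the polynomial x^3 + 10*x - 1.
Δ = -4027

For a depressed cubic x^3 + p x + q the discriminant is Δ = -4 p^3 - 27 q^2 = -4*(10)^3 - 27*(-1)^2 = -4000 - 27 = -4027.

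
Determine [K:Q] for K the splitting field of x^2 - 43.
[K:Q] = 2

The polynomial x^2 - 43 is irreducible over Q since 43 is not a perfect square. Its splitting field is Q(sqrt(43)), which has degree 2 over Q.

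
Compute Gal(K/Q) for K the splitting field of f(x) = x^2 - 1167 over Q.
Gal(K/Q) = Z/2Z (cyclic of order 2)

x^2 - 1167 is irreducible over Q since 1167 is not a rational square. The splitting field Q(sqrt(1167)) has degree 2 over Q, and its unique nontrivial automorphism is sqrt(1167) ↦ -sqrt(1167). Hence Gal(Q(sqrt(1167))/Q) = Z/2Z.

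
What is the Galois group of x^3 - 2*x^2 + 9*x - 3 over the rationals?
Gal(K/Q) = S_3 (symmetric group of order 6)

Compute the discriminant of x^3 + (-2)*x^2 + (9)*x + (-3): Δ = -1959. Since Δ is not a rational square, the Galois group is not contained in A_3; it must be the full S_3 (irreducibility of the cubic rules out anything smaller).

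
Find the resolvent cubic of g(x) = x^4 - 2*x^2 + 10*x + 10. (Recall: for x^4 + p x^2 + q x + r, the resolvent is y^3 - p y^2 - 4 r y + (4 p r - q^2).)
h(y) = y^3 + 2*y^2 - 40*y - 180

Identify coefficients: p = -2, q = 10, r = 10.
Plug into h(y) = y^3 - p y^2 - 4 r y + (4 p r - q^2):
  h(y) = y^3 - (-2) y^2 - 4*(10) y + (4*(-2)*(10) - (10)^2)
       = y^3 + (2) y^2 + (-40) y + (-180).
Simplifying: h(y) = y^3 + 2*y^2 - 40*y - 180.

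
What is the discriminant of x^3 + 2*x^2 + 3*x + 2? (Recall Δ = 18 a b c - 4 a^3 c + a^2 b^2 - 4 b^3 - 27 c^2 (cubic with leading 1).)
Δ = -28

For x^3 + a x^2 + b x + c the discriminant is Δ = 18 a b c - 4 a^3 c + a^2 b^2 - 4 b^3 - 27 c^2.
Plug a = 2, b = 3, c = 2:
  18*(2)*(3)*(2) - 4*(2)^3*(2) + (2)^2*(3)^2 - 4*(3)^3 - 27*(2)^2
  = 216 + (-64) + 36 + (-108) + (-108)
  = -28.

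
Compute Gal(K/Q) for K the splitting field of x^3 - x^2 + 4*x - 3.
Gal(K/Q) = S_3 (symmetric group of order 6)

Compute the discriminant of x^3 + (-1)*x^2 + (4)*x + (-3): Δ = -279. Since Δ is not a rational square, the Galois group is not contained in A_3; it must be the full S_3 (irreducibility of the cubic rules out anything smaller).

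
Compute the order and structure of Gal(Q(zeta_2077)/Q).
|Gal(Q(zeta_2077)/Q)| = phi(2077) = 1980; group ≅ (Z/2077Z)^* ≅ Z/30Z × Z/66Z

The n-th cyclotomic polynomial Φ_2077(x) is the minimal polynomial of zeta_2077 over Q and has degree phi(2077) = 1980. So Q(zeta_2077) is a degree-1980 Galois extension with Galois group (Z/2077Z)^*. By CRT, (Z/2077Z)^* ≅ (Z/31Z)^* × (Z/67Z)^*. Each prime-power unit group is (Z/31Z)^* ≅ Z/30Z; (Z/67Z)^* ≅ Z/66Z. Hence Gal(Q(zeta_2077)/Q) ≅ Z/30Z × Z/66Z.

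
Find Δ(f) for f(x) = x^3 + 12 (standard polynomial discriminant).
Δ = -3888

For a depressed cubic x^3 + p x + q the discriminant is Δ = -4 p^3 - 27 q^2 = -4*(0)^3 - 27*(12)^2 = 0 - 3888 = -3888.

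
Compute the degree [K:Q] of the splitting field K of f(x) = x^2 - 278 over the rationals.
[K:Q] = 2

The polynomial x^2 - 278 is irreducible over Q since 278 is not a perfect square. Its splitting field is Q(sqrt(278)), which has degree 2 over Q.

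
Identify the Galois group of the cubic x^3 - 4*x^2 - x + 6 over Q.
Gal(K/Q) = S_3 (symmetric group of order 6)

Compute the discriminant of x^3 + (-4)*x^2 + (-1)*x + (6): Δ = 1016. Since Δ is not a rational square, the Galois group is not contained in A_3; it must be the full S_3 (irreducibility of the cubic rules out anything smaller).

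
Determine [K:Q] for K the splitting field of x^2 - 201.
[K:Q] = 2

The polynomial x^2 - 201 is irreducible over Q since 201 is not a perfect square. Its splitting field is Q(sqrt(201)), which has degree 2 over Q.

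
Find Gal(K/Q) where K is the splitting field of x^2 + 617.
Gal(K/Q) = Z/2Z (cyclic of order 2)

x^2 + 617 is irreducible over Q since -617 is not a rational square. The splitting field Q(sqrt(-617)) has degree 2 over Q, and its unique nontrivial automorphism is sqrt(-617) ↦ -sqrt(-617). Hence Gal(Q(sqrt(-617))/Q) = Z/2Z.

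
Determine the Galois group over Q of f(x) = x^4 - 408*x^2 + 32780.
Gal(K/Q) = V_4 (Klein four-group, Z/2Z × Z/2Z)

f factors as (x^2 - 298)(x^2 - 110), so the splitting field is K = Q(sqrt(298), sqrt(110)). The elements 298, 110, 32780 are all non-squares in Q, so sqrt(298) and sqrt(110) generate independent quadratic extensions. Thus [K:Q] = 4 and Gal(K/Q) is generated by the two order-2 automorphisms sqrt(298) ↦ -sqrt(298) and sqrt(110) ↦ -sqrt(110), giving V_4.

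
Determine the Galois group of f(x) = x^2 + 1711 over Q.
Gal(K/Q) = Z/2Z (cyclic of order 2)

x^2 + 1711 is irreducible over Q since -1711 is not a rational square. The splitting field Q(sqrt(-1711)) has degree 2 over Q, and its unique nontrivial automorphism is sqrt(-1711) ↦ -sqrt(-1711). Hence Gal(Q(sqrt(-1711))/Q) = Z/2Z.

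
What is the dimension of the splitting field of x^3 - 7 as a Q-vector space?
[K:Q] = 6

x^3 - 7 has one real root r = 7^(1/3) and two complex roots r*zeta_3, r*zeta_3^2 where zeta_3 = e^(2*pi*i/3). The splitting field is Q(r, zeta_3). [Q(r):Q] = 3 and [Q(zeta_3):Q] = 2 with gcd = 1, so [Q(r, zeta_3):Q] = 3 * 2 = 6.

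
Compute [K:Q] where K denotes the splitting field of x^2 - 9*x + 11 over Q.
[K:Q] = 2

The discriminant of x^2 + (-9)*x + (11) is b^2 - 4c = 81 - (44) = 37. Since 37 is not a perfect square in Q, the polynomial is irreducible over Q. Its two roots generate a degree-2 extension, so [K:Q] = 2.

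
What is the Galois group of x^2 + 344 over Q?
Gal(K/Q) = Z/2Z (cyclic of order 2)

x^2 + 344 is irreducible over Q since -344 is not a rational square. The splitting field Q(sqrt(-344)) has degree 2 over Q, and its unique nontrivial automorphism is sqrt(-344) ↦ -sqrt(-344). Hence Gal(Q(sqrt(-344))/Q) = Z/2Z.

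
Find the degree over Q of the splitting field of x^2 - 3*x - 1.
[K:Q] = 2

The discriminant of x^2 + (-3)*x + (-1) is b^2 - 4c = 9 - (-4) = 13. Since 13 is not a perfect square in Q, the polynomial is irreducible over Q. Its two roots generate a degree-2 extension, so [K:Q] = 2.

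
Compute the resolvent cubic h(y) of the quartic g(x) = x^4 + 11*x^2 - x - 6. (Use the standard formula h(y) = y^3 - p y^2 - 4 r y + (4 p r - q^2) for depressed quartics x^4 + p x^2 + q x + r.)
h(y) = y^3 - 11*y^2 + 24*y - 265

Identify coefficients: p = 11, q = -1, r = -6.
Plug into h(y) = y^3 - p y^2 - 4 r y + (4 p r - q^2):
  h(y) = y^3 - (11) y^2 - 4*(-6) y + (4*(11)*(-6) - (-1)^2)
       = y^3 + (-11) y^2 + (24) y + (-265).
Simplifying: h(y) = y^3 - 11*y^2 + 24*y - 265.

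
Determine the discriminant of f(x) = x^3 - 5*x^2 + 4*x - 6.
Δ = -1668

For x^3 + a x^2 + b x + c the discriminant is Δ = 18 a b c - 4 a^3 c + a^2 b^2 - 4 b^3 - 27 c^2.
Plug a = -5, b = 4, c = -6:
  18*(-5)*(4)*(-6) - 4*(-5)^3*(-6) + (-5)^2*(4)^2 - 4*(4)^3 - 27*(-6)^2
  = 2160 + (-3000) + 400 + (-256) + (-972)
  = -1668.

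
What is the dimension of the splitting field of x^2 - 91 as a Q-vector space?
[K:Q] = 2

The polynomial x^2 - 91 is irreducible over Q since 91 is not a perfect square. Its splitting field is Q(sqrt(91)), which has degree 2 over Q.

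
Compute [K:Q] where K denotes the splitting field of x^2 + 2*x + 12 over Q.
[K:Q] = 2

The discriminant of x^2 + (2)*x + (12) is b^2 - 4c = 4 - (48) = -44. Since -44 is not a perfect square in Q, the polynomial is irreducible over Q. Its two roots generate a degree-2 extension, so [K:Q] = 2.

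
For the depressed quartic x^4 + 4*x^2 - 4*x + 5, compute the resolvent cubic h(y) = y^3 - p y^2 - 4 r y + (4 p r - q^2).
h(y) = y^3 - 4*y^2 - 20*y + 64

Identify coefficients: p = 4, q = -4, r = 5.
Plug into h(y) = y^3 - p y^2 - 4 r y + (4 p r - q^2):
  h(y) = y^3 - (4) y^2 - 4*(5) y + (4*(4)*(5) - (-4)^2)
       = y^3 + (-4) y^2 + (-20) y + (64).
Simplifying: h(y) = y^3 - 4*y^2 - 20*y + 64.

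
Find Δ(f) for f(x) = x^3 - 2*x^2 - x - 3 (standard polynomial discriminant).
Δ = -439

For x^3 + a x^2 + b x + c the discriminant is Δ = 18 a b c - 4 a^3 c + a^2 b^2 - 4 b^3 - 27 c^2.
Plug a = -2, b = -1, c = -3:
  18*(-2)*(-1)*(-3) - 4*(-2)^3*(-3) + (-2)^2*(-1)^2 - 4*(-1)^3 - 27*(-3)^2
  = -108 + (-96) + 4 + (4) + (-243)
  = -439.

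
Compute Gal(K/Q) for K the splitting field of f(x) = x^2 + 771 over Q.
Gal(K/Q) = Z/2Z (cyclic of order 2)

x^2 + 771 is irreducible over Q since -771 is not a rational square. The splitting field Q(sqrt(-771)) has degree 2 over Q, and its unique nontrivial automorphism is sqrt(-771) ↦ -sqrt(-771). Hence Gal(Q(sqrt(-771))/Q) = Z/2Z.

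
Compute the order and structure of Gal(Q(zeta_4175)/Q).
|Gal(Q(zeta_4175)/Q)| = phi(4175) = 3320; group ≅ (Z/4175Z)^* ≅ Z/20Z × Z/166Z

The n-th cyclotomic polynomial Φ_4175(x) is the minimal polynomial of zeta_4175 over Q and has degree phi(4175) = 3320. So Q(zeta_4175) is a degree-3320 Galois extension with Galois group (Z/4175Z)^*. By CRT, (Z/4175Z)^* ≅ (Z/25Z)^* × (Z/167Z)^*. Each prime-power unit group is (Z/25Z)^* ≅ Z/20Z; (Z/167Z)^* ≅ Z/166Z. Hence Gal(Q(zeta_4175)/Q) ≅ Z/20Z × Z/166Z.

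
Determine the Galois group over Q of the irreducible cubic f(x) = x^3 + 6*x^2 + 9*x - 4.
Gal(K/Q) = S_3 (symmetric group of order 6)

Compute the discriminant of x^3 + (6)*x^2 + (9)*x + (-4): Δ = -864. Since Δ is not a rational square, the Galois group is not contained in A_3; it must be the full S_3 (irreducibility of the cubic rules out anything smaller).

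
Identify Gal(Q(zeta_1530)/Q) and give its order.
|Gal(Q(zeta_1530)/Q)| = phi(1530) = 384; group ≅ (Z/1530Z)^* ≅ Z/4Z × Z/6Z × Z/16Z

The n-th cyclotomic polynomial Φ_1530(x) is the minimal polynomial of zeta_1530 over Q and has degree phi(1530) = 384. So Q(zeta_1530) is a degree-384 Galois extension with Galois group (Z/1530Z)^*. By CRT, (Z/1530Z)^* ≅ (Z/2Z)^* × (Z/9Z)^* × (Z/5Z)^* × (Z/17Z)^*. Each prime-power unit group is (Z/2Z)^* ≅ trivial group (order 1); (Z/9Z)^* ≅ Z/6Z; (Z/5Z)^* ≅ Z/4Z; (Z/17Z)^* ≅ Z/16Z. Hence Gal(Q(zeta_1530)/Q) ≅ Z/4Z × Z/6Z × Z/16Z.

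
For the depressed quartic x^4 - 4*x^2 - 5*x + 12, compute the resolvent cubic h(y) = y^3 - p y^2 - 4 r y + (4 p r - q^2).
h(y) = y^3 + 4*y^2 - 48*y - 217

Identify coefficients: p = -4, q = -5, r = 12.
Plug into h(y) = y^3 - p y^2 - 4 r y + (4 p r - q^2):
  h(y) = y^3 - (-4) y^2 - 4*(12) y + (4*(-4)*(12) - (-5)^2)
       = y^3 + (4) y^2 + (-48) y + (-217).
Simplifying: h(y) = y^3 + 4*y^2 - 48*y - 217.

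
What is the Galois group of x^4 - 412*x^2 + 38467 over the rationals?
Gal(K/Q) = V_4 (Klein four-group, Z/2Z × Z/2Z)

f factors as (x^2 - 143)(x^2 - 269), so the splitting field is K = Q(sqrt(143), sqrt(269)). The elements 143, 269, 38467 are all non-squares in Q, so sqrt(143) and sqrt(269) generate independent quadratic extensions. Thus [K:Q] = 4 and Gal(K/Q) is generated by the two order-2 automorphisms sqrt(143) ↦ -sqrt(143) and sqrt(269) ↦ -sqrt(269), giving V_4.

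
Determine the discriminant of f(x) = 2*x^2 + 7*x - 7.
Δ = 105

For a quadratic a x^2 + b x + c the discriminant is Δ = b^2 - 4ac = (7)^2 - 4*(2)*(-7) = 49 - (-56) = 105.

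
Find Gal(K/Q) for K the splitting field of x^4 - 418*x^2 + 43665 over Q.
Gal(K/Q) = V_4 (Klein four-group, Z/2Z × Z/2Z)

f factors as (x^2 - 213)(x^2 - 205), so the splitting field is K = Q(sqrt(213), sqrt(205)). The elements 213, 205, 43665 are all non-squares in Q, so sqrt(213) and sqrt(205) generate independent quadratic extensions. Thus [K:Q] = 4 and Gal(K/Q) is generated by the two order-2 automorphisms sqrt(213) ↦ -sqrt(213) and sqrt(205) ↦ -sqrt(205), giving V_4.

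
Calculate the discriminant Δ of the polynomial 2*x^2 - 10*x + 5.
Δ = 60

For a quadratic a x^2 + b x + c the discriminant is Δ = b^2 - 4ac = (-10)^2 - 4*(2)*(5) = 100 - (40) = 60.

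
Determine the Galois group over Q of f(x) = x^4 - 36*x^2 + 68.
Gal(K/Q) = V_4 (Klein four-group, Z/2Z × Z/2Z)

f factors as (x^2 - 34)(x^2 - 2), so the splitting field is K = Q(sqrt(34), sqrt(2)). The elements 34, 2, 68 are all non-squares in Q, so sqrt(34) and sqrt(2) generate independent quadratic extensions. Thus [K:Q] = 4 and Gal(K/Q) is generated by the two order-2 automorphisms sqrt(34) ↦ -sqrt(34) and sqrt(2) ↦ -sqrt(2), giving V_4.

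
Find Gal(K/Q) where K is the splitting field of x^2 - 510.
Gal(K/Q) = Z/2Z (cyclic of order 2)

x^2 - 510 is irreducible over Q since 510 is not a rational square. The splitting field Q(sqrt(510)) has degree 2 over Q, and its unique nontrivial automorphism is sqrt(510) ↦ -sqrt(510). Hence Gal(Q(sqrt(510))/Q) = Z/2Z.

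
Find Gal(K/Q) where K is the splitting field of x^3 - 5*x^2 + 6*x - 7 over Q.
Gal(K/Q) = S_3 (symmetric group of order 6)

Compute the discriminant of x^3 + (-5)*x^2 + (6)*x + (-7): Δ = -1007. Since Δ is not a rational square, the Galois group is not contained in A_3; it must be the full S_3 (irreducibility of the cubic rules out anything smaller).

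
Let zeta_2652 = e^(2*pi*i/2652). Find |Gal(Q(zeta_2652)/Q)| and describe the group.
|Gal(Q(zeta_2652)/Q)| = phi(2652) = 768; group ≅ (Z/2652Z)^* ≅ Z/2Z × Z/2Z × Z/12Z × Z/16Z

The n-th cyclotomic polynomial Φ_2652(x) is the minimal polynomial of zeta_2652 over Q and has degree phi(2652) = 768. So Q(zeta_2652) is a degree-768 Galois extension with Galois group (Z/2652Z)^*. By CRT, (Z/2652Z)^* ≅ (Z/4Z)^* × (Z/3Z)^* × (Z/13Z)^* × (Z/17Z)^*. Each prime-power unit group is (Z/4Z)^* ≅ Z/2Z; (Z/3Z)^* ≅ Z/2Z; (Z/13Z)^* ≅ Z/12Z; (Z/17Z)^* ≅ Z/16Z. Hence Gal(Q(zeta_2652)/Q) ≅ Z/2Z × Z/2Z × Z/12Z × Z/16Z.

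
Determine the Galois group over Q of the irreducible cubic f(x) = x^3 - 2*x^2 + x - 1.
Gal(K/Q) = S_3 (symmetric group of order 6)

Compute the discriminant of x^3 + (-2)*x^2 + (1)*x + (-1): Δ = -23. Since Δ is not a rational square, the Galois group is not contained in A_3; it must be the full S_3 (irreducibility of the cubic rules out anything smaller).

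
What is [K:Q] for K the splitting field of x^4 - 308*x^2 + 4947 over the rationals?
[K:Q] = 4

f factors as (x^2 - 291)(x^2 - 17); the splitting field is K = Q(sqrt(291), sqrt(17)). Since 291, 17, and 4947 are all non-squares in Q, the three subfields Q(sqrt(291)), Q(sqrt(17)), Q(sqrt(4947)) are distinct degree-2 extensions, so [K:Q] = 4 (Klein four Galois group).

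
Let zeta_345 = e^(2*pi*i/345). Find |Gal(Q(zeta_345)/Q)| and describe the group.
|Gal(Q(zeta_345)/Q)| = phi(345) = 176; group ≅ (Z/345Z)^* ≅ Z/2Z × Z/4Z × Z/22Z

The n-th cyclotomic polynomial Φ_345(x) is the minimal polynomial of zeta_345 over Q and has degree phi(345) = 176. So Q(zeta_345) is a degree-176 Galois extension with Galois group (Z/345Z)^*. By CRT, (Z/345Z)^* ≅ (Z/3Z)^* × (Z/5Z)^* × (Z/23Z)^*. Each prime-power unit group is (Z/3Z)^* ≅ Z/2Z; (Z/5Z)^* ≅ Z/4Z; (Z/23Z)^* ≅ Z/22Z. Hence Gal(Q(zeta_345)/Q) ≅ Z/2Z × Z/4Z × Z/22Z.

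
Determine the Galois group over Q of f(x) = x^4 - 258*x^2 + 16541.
Gal(K/Q) = V_4 (Klein four-group, Z/2Z × Z/2Z)

f factors as (x^2 - 119)(x^2 - 139), so the splitting field is K = Q(sqrt(119), sqrt(139)). The elements 119, 139, 16541 are all non-squares in Q, so sqrt(119) and sqrt(139) generate independent quadratic extensions. Thus [K:Q] = 4 and Gal(K/Q) is generated by the two order-2 automorphisms sqrt(119) ↦ -sqrt(119) and sqrt(139) ↦ -sqrt(139), giving V_4.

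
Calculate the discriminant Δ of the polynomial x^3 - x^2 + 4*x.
Δ = -240

For x^3 + a x^2 + b x + c the discriminant is Δ = 18 a b c - 4 a^3 c + a^2 b^2 - 4 b^3 - 27 c^2.
Plug a = -1, b = 4, c = 0:
  18*(-1)*(4)*(0) - 4*(-1)^3*(0) + (-1)^2*(4)^2 - 4*(4)^3 - 27*(0)^2
  = 0 + (0) + 16 + (-256) + (0)
  = -240.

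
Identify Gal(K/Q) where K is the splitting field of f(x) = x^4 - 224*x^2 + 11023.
Gal(K/Q) = V_4 (Klein four-group, Z/2Z × Z/2Z)

f factors as (x^2 - 73)(x^2 - 151), so the splitting field is K = Q(sqrt(73), sqrt(151)). The elements 73, 151, 11023 are all non-squares in Q, so sqrt(73) and sqrt(151) generate independent quadratic extensions. Thus [K:Q] = 4 and Gal(K/Q) is generated by the two order-2 automorphisms sqrt(73) ↦ -sqrt(73) and sqrt(151) ↦ -sqrt(151), giving V_4.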